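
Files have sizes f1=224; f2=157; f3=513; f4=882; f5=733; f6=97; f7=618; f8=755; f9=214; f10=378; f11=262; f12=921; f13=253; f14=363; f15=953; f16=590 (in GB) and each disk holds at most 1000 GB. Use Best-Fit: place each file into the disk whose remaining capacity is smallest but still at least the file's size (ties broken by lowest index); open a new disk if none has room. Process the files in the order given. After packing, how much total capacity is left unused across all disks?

f1 (224 GB) → disk 1 (remaining 776 GB)
f2 (157 GB) → disk 1 (remaining 619 GB)
f3 (513 GB) → disk 1 (remaining 106 GB)
f4 (882 GB) → disk 2 (remaining 118 GB)
f5 (733 GB) → disk 3 (remaining 267 GB)
f6 (97 GB) → disk 1 (remaining 9 GB)
f7 (618 GB) → disk 4 (remaining 382 GB)
f8 (755 GB) → disk 5 (remaining 245 GB)
f9 (214 GB) → disk 5 (remaining 31 GB)
f10 (378 GB) → disk 4 (remaining 4 GB)
f11 (262 GB) → disk 3 (remaining 5 GB)
f12 (921 GB) → disk 6 (remaining 79 GB)
f13 (253 GB) → disk 7 (remaining 747 GB)
f14 (363 GB) → disk 7 (remaining 384 GB)
f15 (953 GB) → disk 8 (remaining 47 GB)
f16 (590 GB) → disk 9 (remaining 410 GB)
9 disks × 1000 GB = 9000 GB; used 7913 GB; unused 1087 GB.

1087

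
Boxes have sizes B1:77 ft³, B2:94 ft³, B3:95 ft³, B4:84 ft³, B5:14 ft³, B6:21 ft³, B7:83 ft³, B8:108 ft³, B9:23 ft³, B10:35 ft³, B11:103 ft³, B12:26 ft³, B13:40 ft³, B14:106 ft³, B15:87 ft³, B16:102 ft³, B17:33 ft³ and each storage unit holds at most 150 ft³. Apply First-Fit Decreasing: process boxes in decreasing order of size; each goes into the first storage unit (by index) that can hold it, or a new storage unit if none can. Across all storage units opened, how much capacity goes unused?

Sorted descending: 108, 106, 103, 102, 95, 94, 87, 84, 83, 77, 40, 35, 33, 26, 23, 21, 14.
Put 108 ft³ in storage unit 1; 42 ft³ remain.
Put 106 ft³ in storage unit 2; 44 ft³ remain.
Put 103 ft³ in storage unit 3; 47 ft³ remain.
Put 102 ft³ in storage unit 4; 48 ft³ remain.
Put 95 ft³ in storage unit 5; 55 ft³ remain.
Put 94 ft³ in storage unit 6; 56 ft³ remain.
Put 87 ft³ in storage unit 7; 63 ft³ remain.
Put 84 ft³ in storage unit 8; 66 ft³ remain.
Put 83 ft³ in storage unit 9; 67 ft³ remain.
Put 77 ft³ in storage unit 10; 73 ft³ remain.
Put 40 ft³ in storage unit 1; 2 ft³ remain.
Put 35 ft³ in storage unit 2; 9 ft³ remain.
Put 33 ft³ in storage unit 3; 14 ft³ remain.
Put 26 ft³ in storage unit 4; 22 ft³ remain.
Put 23 ft³ in storage unit 5; 32 ft³ remain.
Put 21 ft³ in storage unit 4; 1 ft³ remain.
Put 14 ft³ in storage unit 3; 0 ft³ remain.
10 storage units × 150 ft³ = 1500 ft³; used 1131 ft³; unused 369 ft³.

369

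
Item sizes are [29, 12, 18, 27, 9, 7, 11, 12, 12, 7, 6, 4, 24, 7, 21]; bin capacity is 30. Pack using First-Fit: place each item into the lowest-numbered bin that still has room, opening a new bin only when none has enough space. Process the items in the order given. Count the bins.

bin 1: place 29, 1 left
bin 2: place 12, 18 left
bin 2: place 18, 0 left
bin 3: place 27, 3 left
bin 4: place 9, 21 left
bin 4: place 7, 14 left
bin 4: place 11, 3 left
bin 5: place 12, 18 left
bin 5: place 12, 6 left
bin 6: place 7, 23 left
bin 5: place 6, 0 left
bin 6: place 4, 19 left
bin 7: place 24, 6 left
bin 6: place 7, 12 left
bin 8: place 21, 9 left
Final bins: [29] [12,18] [27] [9,7,11] [12,12,6] [7,4,7] [24] [21].

8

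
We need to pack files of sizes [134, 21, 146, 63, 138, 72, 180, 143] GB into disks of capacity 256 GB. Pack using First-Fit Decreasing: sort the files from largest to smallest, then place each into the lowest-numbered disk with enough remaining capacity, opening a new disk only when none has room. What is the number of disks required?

Sorted descending: 180, 146, 143, 138, 134, 72, 63, 21.
Put 180 GB in disk 1; 76 GB remain.
Put 146 GB in disk 2; 110 GB remain.
Put 143 GB in disk 3; 113 GB remain.
Put 138 GB in disk 4; 118 GB remain.
Put 134 GB in disk 5; 122 GB remain.
Put 72 GB in disk 1; 4 GB remain.
Put 63 GB in disk 2; 47 GB remain.
Put 21 GB in disk 2; 26 GB remain.

5 disks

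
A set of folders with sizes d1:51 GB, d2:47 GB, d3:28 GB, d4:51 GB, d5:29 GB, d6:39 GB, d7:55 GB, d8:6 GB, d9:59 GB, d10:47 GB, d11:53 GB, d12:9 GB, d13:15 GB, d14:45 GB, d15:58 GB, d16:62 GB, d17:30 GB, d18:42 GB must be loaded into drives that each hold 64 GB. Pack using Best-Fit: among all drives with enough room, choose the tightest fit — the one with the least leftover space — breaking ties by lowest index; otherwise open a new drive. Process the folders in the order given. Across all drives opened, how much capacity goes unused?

170

Put d1 (51 GB) in drive 1; 13 GB remain.
Put d2 (47 GB) in drive 2; 17 GB remain.
Put d3 (28 GB) in drive 3; 36 GB remain.
Put d4 (51 GB) in drive 4; 13 GB remain.
Put d5 (29 GB) in drive 3; 7 GB remain.
Put d6 (39 GB) in drive 5; 25 GB remain.
Put d7 (55 GB) in drive 6; 9 GB remain.
Put d8 (6 GB) in drive 3; 1 GB remain.
Put d9 (59 GB) in drive 7; 5 GB remain.
Put d10 (47 GB) in drive 8; 17 GB remain.
Put d11 (53 GB) in drive 9; 11 GB remain.
Put d12 (9 GB) in drive 6; 0 GB remain.
Put d13 (15 GB) in drive 2; 2 GB remain.
Put d14 (45 GB) in drive 10; 19 GB remain.
Put d15 (58 GB) in drive 11; 6 GB remain.
Put d16 (62 GB) in drive 12; 2 GB remain.
Put d17 (30 GB) in drive 13; 34 GB remain.
Put d18 (42 GB) in drive 14; 22 GB remain.
14 drives × 64 GB = 896 GB; used 726 GB; unused 170 GB.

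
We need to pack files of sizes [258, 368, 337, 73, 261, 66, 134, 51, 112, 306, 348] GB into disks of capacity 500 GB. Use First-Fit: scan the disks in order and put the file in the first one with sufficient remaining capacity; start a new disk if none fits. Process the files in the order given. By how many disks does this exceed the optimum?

0

First-Fit: [258,73,66,51] [368,112] [337,134] [261] [306] [348] → 6 disks.
6 files exceed 250 GB (half the capacity), and no two of those can share a disk, so at least 6 disks are needed.
So 6 is already optimal.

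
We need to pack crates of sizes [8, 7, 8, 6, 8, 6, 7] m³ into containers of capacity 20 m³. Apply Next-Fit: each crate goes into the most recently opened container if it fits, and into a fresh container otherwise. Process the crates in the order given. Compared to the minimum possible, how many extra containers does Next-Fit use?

1

Next-Fit: [8,7] [8,6] [8,6] [7] → 4 containers.
Total size 50 m³; any packing needs at least ⌈50/20⌉ = 3 containers.
An optimal packing achieves that bound: [8,8] [8,7] [7,6,6] → 3 containers.
Excess: 4 − 3 = 1.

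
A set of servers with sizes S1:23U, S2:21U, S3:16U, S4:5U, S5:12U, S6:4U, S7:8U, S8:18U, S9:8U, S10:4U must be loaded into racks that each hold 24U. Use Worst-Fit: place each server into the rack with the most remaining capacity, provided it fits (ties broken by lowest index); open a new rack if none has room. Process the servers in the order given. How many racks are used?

S1 (23U) → rack 1 (remaining 1U)
S2 (21U) → rack 2 (remaining 3U)
S3 (16U) → rack 3 (remaining 8U)
S4 (5U) → rack 3 (remaining 3U)
S5 (12U) → rack 4 (remaining 12U)
S6 (4U) → rack 4 (remaining 8U)
S7 (8U) → rack 4 (remaining 0U)
S8 (18U) → rack 5 (remaining 6U)
S9 (8U) → rack 6 (remaining 16U)
S10 (4U) → rack 6 (remaining 12U)

6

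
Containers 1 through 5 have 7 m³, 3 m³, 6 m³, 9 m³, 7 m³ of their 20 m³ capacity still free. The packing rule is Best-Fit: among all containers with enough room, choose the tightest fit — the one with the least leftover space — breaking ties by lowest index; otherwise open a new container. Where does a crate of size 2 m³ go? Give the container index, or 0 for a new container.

Containers with room: container 1 (7 m³), container 2 (3 m³), container 3 (6 m³), container 4 (9 m³), container 5 (7 m³).
Tightest fit is container 2 with 3 m³ free.

2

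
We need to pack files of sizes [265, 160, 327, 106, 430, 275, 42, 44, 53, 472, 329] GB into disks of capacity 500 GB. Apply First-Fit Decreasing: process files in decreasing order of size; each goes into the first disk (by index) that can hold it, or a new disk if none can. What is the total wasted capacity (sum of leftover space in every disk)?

Sorted descending: 472, 430, 329, 327, 275, 265, 160, 106, 53, 44, 42.
disk 1: place 472 GB, 28 GB left
disk 2: place 430 GB, 70 GB left
disk 3: place 329 GB, 171 GB left
disk 4: place 327 GB, 173 GB left
disk 5: place 275 GB, 225 GB left
disk 6: place 265 GB, 235 GB left
disk 3: place 160 GB, 11 GB left
disk 4: place 106 GB, 67 GB left
disk 2: place 53 GB, 17 GB left
disk 4: place 44 GB, 23 GB left
disk 5: place 42 GB, 183 GB left
6 disks × 500 GB = 3000 GB; used 2503 GB; unused 497 GB.

497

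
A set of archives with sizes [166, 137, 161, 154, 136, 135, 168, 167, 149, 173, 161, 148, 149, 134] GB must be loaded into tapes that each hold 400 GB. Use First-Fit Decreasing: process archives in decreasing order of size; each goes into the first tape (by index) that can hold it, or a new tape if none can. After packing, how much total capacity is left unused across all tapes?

Sorted descending: 173, 168, 167, 166, 161, 161, 154, 149, 149, 148, 137, 136, 135, 134.
173 GB → tape 1 (remaining 227 GB)
168 GB → tape 1 (remaining 59 GB)
167 GB → tape 2 (remaining 233 GB)
166 GB → tape 2 (remaining 67 GB)
161 GB → tape 3 (remaining 239 GB)
161 GB → tape 3 (remaining 78 GB)
154 GB → tape 4 (remaining 246 GB)
149 GB → tape 4 (remaining 97 GB)
149 GB → tape 5 (remaining 251 GB)
148 GB → tape 5 (remaining 103 GB)
137 GB → tape 6 (remaining 263 GB)
136 GB → tape 6 (remaining 127 GB)
135 GB → tape 7 (remaining 265 GB)
134 GB → tape 7 (remaining 131 GB)
7 tapes × 400 GB = 2800 GB; used 2138 GB; unused 662 GB.

662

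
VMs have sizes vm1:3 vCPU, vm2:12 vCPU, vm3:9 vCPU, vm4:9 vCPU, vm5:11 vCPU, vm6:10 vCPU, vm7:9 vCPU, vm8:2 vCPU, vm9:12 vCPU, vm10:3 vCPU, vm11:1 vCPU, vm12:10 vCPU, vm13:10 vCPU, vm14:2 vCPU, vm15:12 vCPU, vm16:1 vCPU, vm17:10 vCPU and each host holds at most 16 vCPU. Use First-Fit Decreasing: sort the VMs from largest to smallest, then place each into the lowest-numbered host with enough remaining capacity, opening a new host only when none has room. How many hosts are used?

11 hosts

Sorted descending: 12, 12, 12, 11, 10, 10, 10, 10, 9, 9, 9, 3, 3, 2, 2, 1, 1.
12 vCPU → host 1 (remaining 4 vCPU)
12 vCPU → host 2 (remaining 4 vCPU)
12 vCPU → host 3 (remaining 4 vCPU)
11 vCPU → host 4 (remaining 5 vCPU)
10 vCPU → host 5 (remaining 6 vCPU)
10 vCPU → host 6 (remaining 6 vCPU)
10 vCPU → host 7 (remaining 6 vCPU)
10 vCPU → host 8 (remaining 6 vCPU)
9 vCPU → host 9 (remaining 7 vCPU)
9 vCPU → host 10 (remaining 7 vCPU)
9 vCPU → host 11 (remaining 7 vCPU)
3 vCPU → host 1 (remaining 1 vCPU)
3 vCPU → host 2 (remaining 1 vCPU)
2 vCPU → host 3 (remaining 2 vCPU)
2 vCPU → host 3 (remaining 0 vCPU)
1 vCPU → host 1 (remaining 0 vCPU)
1 vCPU → host 2 (remaining 0 vCPU)
Final hosts: [12,3,1] [12,3,1] [12,2,2] [11] [10] [10] [10] [10] [9] [9] [9].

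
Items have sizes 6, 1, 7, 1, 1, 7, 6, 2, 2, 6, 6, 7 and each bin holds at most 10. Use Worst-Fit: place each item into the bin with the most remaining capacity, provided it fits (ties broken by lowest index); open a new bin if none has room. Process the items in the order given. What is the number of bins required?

Put 6 in bin 1; 4 remain.
Put 1 in bin 1; 3 remain.
Put 7 in bin 2; 3 remain.
Put 1 in bin 1; 2 remain.
Put 1 in bin 2; 2 remain.
Put 7 in bin 3; 3 remain.
Put 6 in bin 4; 4 remain.
Put 2 in bin 4; 2 remain.
Put 2 in bin 3; 1 remain.
Put 6 in bin 5; 4 remain.
Put 6 in bin 6; 4 remain.
Put 7 in bin 7; 3 remain.
Final bins: [6,1,1] [7,1] [7,2] [6,2] [6] [6] [7].

7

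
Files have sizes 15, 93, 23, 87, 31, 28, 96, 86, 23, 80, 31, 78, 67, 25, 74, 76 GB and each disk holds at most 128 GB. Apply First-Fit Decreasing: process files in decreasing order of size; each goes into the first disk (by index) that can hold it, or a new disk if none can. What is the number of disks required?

Sorted descending: 96, 93, 87, 86, 80, 78, 76, 74, 67, 31, 31, 28, 25, 23, 23, 15.
96 GB → disk 1 (remaining 32 GB)
93 GB → disk 2 (remaining 35 GB)
87 GB → disk 3 (remaining 41 GB)
86 GB → disk 4 (remaining 42 GB)
80 GB → disk 5 (remaining 48 GB)
78 GB → disk 6 (remaining 50 GB)
76 GB → disk 7 (remaining 52 GB)
74 GB → disk 8 (remaining 54 GB)
67 GB → disk 9 (remaining 61 GB)
31 GB → disk 1 (remaining 1 GB)
31 GB → disk 2 (remaining 4 GB)
28 GB → disk 3 (remaining 13 GB)
25 GB → disk 4 (remaining 17 GB)
23 GB → disk 5 (remaining 25 GB)
23 GB → disk 5 (remaining 2 GB)
15 GB → disk 4 (remaining 2 GB)
Final disks: [96,31] [93,31] [87,28] [86,25,15] [80,23,23] [78] [76] [74] [67].

9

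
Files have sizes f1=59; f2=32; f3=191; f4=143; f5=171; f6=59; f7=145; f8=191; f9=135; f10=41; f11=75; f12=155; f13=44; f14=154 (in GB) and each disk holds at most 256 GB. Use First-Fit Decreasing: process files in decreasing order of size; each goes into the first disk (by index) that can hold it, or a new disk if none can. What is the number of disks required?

Sorted descending: 191, 191, 171, 155, 154, 145, 143, 135, 75, 59, 59, 44, 41, 32.
disk 1: place 191 GB, 65 GB left
disk 2: place 191 GB, 65 GB left
disk 3: place 171 GB, 85 GB left
disk 4: place 155 GB, 101 GB left
disk 5: place 154 GB, 102 GB left
disk 6: place 145 GB, 111 GB left
disk 7: place 143 GB, 113 GB left
disk 8: place 135 GB, 121 GB left
disk 3: place 75 GB, 10 GB left
disk 1: place 59 GB, 6 GB left
disk 2: place 59 GB, 6 GB left
disk 4: place 44 GB, 57 GB left
disk 4: place 41 GB, 16 GB left
disk 5: place 32 GB, 70 GB left

8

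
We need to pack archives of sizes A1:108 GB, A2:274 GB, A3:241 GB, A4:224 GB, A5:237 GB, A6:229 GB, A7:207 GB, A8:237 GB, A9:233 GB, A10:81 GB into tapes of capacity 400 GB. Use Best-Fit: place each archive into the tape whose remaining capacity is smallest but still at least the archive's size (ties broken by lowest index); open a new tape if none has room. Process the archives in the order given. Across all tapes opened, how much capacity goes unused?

1129

tape 1: place A1 (108 GB), 292 GB left
tape 1: place A2 (274 GB), 18 GB left
tape 2: place A3 (241 GB), 159 GB left
tape 3: place A4 (224 GB), 176 GB left
tape 4: place A5 (237 GB), 163 GB left
tape 5: place A6 (229 GB), 171 GB left
tape 6: place A7 (207 GB), 193 GB left
tape 7: place A8 (237 GB), 163 GB left
tape 8: place A9 (233 GB), 167 GB left
tape 2: place A10 (81 GB), 78 GB left
8 tapes × 400 GB = 3200 GB; used 2071 GB; unused 1129 GB.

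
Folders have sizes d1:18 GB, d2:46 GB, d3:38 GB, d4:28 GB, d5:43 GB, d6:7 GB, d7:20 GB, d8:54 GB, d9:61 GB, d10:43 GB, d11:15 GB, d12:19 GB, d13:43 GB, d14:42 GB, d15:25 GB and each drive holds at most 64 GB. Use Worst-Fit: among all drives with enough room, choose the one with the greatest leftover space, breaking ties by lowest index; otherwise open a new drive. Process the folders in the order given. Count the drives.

10 drives

Put d1 (18 GB) in drive 1; 46 GB remain.
Put d2 (46 GB) in drive 1; 0 GB remain.
Put d3 (38 GB) in drive 2; 26 GB remain.
Put d4 (28 GB) in drive 3; 36 GB remain.
Put d5 (43 GB) in drive 4; 21 GB remain.
Put d6 (7 GB) in drive 3; 29 GB remain.
Put d7 (20 GB) in drive 3; 9 GB remain.
Put d8 (54 GB) in drive 5; 10 GB remain.
Put d9 (61 GB) in drive 6; 3 GB remain.
Put d10 (43 GB) in drive 7; 21 GB remain.
Put d11 (15 GB) in drive 2; 11 GB remain.
Put d12 (19 GB) in drive 4; 2 GB remain.
Put d13 (43 GB) in drive 8; 21 GB remain.
Put d14 (42 GB) in drive 9; 22 GB remain.
Put d15 (25 GB) in drive 10; 39 GB remain.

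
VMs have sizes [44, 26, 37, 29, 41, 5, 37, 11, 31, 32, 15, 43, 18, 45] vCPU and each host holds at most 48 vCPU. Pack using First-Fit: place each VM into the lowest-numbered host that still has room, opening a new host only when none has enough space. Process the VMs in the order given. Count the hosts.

Put 44 vCPU in host 1; 4 vCPU remain.
Put 26 vCPU in host 2; 22 vCPU remain.
Put 37 vCPU in host 3; 11 vCPU remain.
Put 29 vCPU in host 4; 19 vCPU remain.
Put 41 vCPU in host 5; 7 vCPU remain.
Put 5 vCPU in host 2; 17 vCPU remain.
Put 37 vCPU in host 6; 11 vCPU remain.
Put 11 vCPU in host 2; 6 vCPU remain.
Put 31 vCPU in host 7; 17 vCPU remain.
Put 32 vCPU in host 8; 16 vCPU remain.
Put 15 vCPU in host 4; 4 vCPU remain.
Put 43 vCPU in host 9; 5 vCPU remain.
Put 18 vCPU in host 10; 30 vCPU remain.
Put 45 vCPU in host 11; 3 vCPU remain.

11 hosts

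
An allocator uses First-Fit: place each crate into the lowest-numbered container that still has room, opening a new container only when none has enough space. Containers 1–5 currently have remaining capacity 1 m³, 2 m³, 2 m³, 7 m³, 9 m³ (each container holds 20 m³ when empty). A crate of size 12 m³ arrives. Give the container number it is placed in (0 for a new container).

0

No container has ≥ 12 m³ free, so a new container is opened.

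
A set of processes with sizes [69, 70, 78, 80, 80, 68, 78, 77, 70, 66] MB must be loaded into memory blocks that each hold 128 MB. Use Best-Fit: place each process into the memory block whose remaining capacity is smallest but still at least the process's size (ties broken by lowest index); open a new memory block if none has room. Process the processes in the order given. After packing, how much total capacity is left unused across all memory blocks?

memory block 1: place 69 MB, 59 MB left
memory block 2: place 70 MB, 58 MB left
memory block 3: place 78 MB, 50 MB left
memory block 4: place 80 MB, 48 MB left
memory block 5: place 80 MB, 48 MB left
memory block 6: place 68 MB, 60 MB left
memory block 7: place 78 MB, 50 MB left
memory block 8: place 77 MB, 51 MB left
memory block 9: place 70 MB, 58 MB left
memory block 10: place 66 MB, 62 MB left
10 memory blocks × 128 MB = 1280 MB; used 736 MB; unused 544 MB.

544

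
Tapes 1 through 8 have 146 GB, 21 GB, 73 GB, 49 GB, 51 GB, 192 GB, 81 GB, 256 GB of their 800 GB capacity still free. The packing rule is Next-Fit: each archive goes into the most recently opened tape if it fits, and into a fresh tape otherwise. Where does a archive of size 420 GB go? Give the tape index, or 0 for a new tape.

0

Next-Fit only looks at tape 8, which has 256 GB free.
420 GB does not fit, so a new tape is opened.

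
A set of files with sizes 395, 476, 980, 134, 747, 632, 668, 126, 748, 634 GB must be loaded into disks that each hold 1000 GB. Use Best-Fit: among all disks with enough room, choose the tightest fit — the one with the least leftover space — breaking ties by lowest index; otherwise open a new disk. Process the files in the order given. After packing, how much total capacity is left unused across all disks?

1460

Put 395 GB in disk 1; 605 GB remain.
Put 476 GB in disk 1; 129 GB remain.
Put 980 GB in disk 2; 20 GB remain.
Put 134 GB in disk 3; 866 GB remain.
Put 747 GB in disk 3; 119 GB remain.
Put 632 GB in disk 4; 368 GB remain.
Put 668 GB in disk 5; 332 GB remain.
Put 126 GB in disk 1; 3 GB remain.
Put 748 GB in disk 6; 252 GB remain.
Put 634 GB in disk 7; 366 GB remain.
7 disks × 1000 GB = 7000 GB; used 5540 GB; unused 1460 GB.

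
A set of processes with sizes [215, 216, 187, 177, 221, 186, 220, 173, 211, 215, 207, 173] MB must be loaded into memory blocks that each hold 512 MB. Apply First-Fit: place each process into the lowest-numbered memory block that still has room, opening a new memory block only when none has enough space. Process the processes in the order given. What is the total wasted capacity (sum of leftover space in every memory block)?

Put 215 MB in memory block 1; 297 MB remain.
Put 216 MB in memory block 1; 81 MB remain.
Put 187 MB in memory block 2; 325 MB remain.
Put 177 MB in memory block 2; 148 MB remain.
Put 221 MB in memory block 3; 291 MB remain.
Put 186 MB in memory block 3; 105 MB remain.
Put 220 MB in memory block 4; 292 MB remain.
Put 173 MB in memory block 4; 119 MB remain.
Put 211 MB in memory block 5; 301 MB remain.
Put 215 MB in memory block 5; 86 MB remain.
Put 207 MB in memory block 6; 305 MB remain.
Put 173 MB in memory block 6; 132 MB remain.
6 memory blocks × 512 MB = 3072 MB; used 2401 MB; unused 671 MB.

671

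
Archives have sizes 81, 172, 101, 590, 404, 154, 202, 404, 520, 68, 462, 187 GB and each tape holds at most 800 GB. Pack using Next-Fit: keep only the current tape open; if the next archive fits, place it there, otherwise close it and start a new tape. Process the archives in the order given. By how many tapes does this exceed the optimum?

1

Next-Fit: [81,172,101] [590] [404,154,202] [404] [520,68] [462,187] → 6 tapes.
Total size 3345 GB; any packing needs at least ⌈3345/800⌉ = 5 tapes.
An optimal packing achieves that bound: [590,202] [520,187,81] [462,172,154] [404,101,68] [404] → 5 tapes.
Excess: 6 − 5 = 1.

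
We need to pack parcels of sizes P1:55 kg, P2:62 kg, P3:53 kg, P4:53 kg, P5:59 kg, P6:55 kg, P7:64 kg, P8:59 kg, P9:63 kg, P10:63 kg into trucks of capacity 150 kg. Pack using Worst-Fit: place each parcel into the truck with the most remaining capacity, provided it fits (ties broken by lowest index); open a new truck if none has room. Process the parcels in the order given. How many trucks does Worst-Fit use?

5

P1 (55 kg) → truck 1 (remaining 95 kg)
P2 (62 kg) → truck 1 (remaining 33 kg)
P3 (53 kg) → truck 2 (remaining 97 kg)
P4 (53 kg) → truck 2 (remaining 44 kg)
P5 (59 kg) → truck 3 (remaining 91 kg)
P6 (55 kg) → truck 3 (remaining 36 kg)
P7 (64 kg) → truck 4 (remaining 86 kg)
P8 (59 kg) → truck 4 (remaining 27 kg)
P9 (63 kg) → truck 5 (remaining 87 kg)
P10 (63 kg) → truck 5 (remaining 24 kg)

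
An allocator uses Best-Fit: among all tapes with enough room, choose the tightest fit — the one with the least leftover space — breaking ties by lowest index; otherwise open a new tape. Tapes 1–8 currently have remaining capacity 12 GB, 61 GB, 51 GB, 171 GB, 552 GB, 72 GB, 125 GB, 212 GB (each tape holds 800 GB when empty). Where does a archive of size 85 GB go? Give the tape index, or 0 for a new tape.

Tapes with room: tape 4 (171 GB), tape 5 (552 GB), tape 7 (125 GB), tape 8 (212 GB).
Tightest fit is tape 7 with 125 GB free.

7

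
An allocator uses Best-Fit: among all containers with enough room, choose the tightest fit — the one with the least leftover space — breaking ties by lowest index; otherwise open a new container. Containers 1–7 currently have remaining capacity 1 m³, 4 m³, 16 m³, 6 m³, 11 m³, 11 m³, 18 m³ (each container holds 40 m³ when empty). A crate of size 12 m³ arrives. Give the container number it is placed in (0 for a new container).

3

Containers with room: container 3 (16 m³), container 7 (18 m³).
Tightest fit is container 3 with 16 m³ free.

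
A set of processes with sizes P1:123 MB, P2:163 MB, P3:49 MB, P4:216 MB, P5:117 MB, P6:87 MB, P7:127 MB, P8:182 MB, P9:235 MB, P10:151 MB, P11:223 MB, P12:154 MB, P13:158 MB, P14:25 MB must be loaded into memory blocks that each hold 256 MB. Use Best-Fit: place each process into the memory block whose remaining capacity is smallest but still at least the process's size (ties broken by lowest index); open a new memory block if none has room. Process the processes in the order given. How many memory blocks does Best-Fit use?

10

memory block 1: place P1 (123 MB), 133 MB left
memory block 2: place P2 (163 MB), 93 MB left
memory block 2: place P3 (49 MB), 44 MB left
memory block 3: place P4 (216 MB), 40 MB left
memory block 1: place P5 (117 MB), 16 MB left
memory block 4: place P6 (87 MB), 169 MB left
memory block 4: place P7 (127 MB), 42 MB left
memory block 5: place P8 (182 MB), 74 MB left
memory block 6: place P9 (235 MB), 21 MB left
memory block 7: place P10 (151 MB), 105 MB left
memory block 8: place P11 (223 MB), 33 MB left
memory block 9: place P12 (154 MB), 102 MB left
memory block 10: place P13 (158 MB), 98 MB left
memory block 8: place P14 (25 MB), 8 MB left
Final memory blocks: [123,117] [163,49] [216] [87,127] [182] [235] [151] [223,25] [154] [158].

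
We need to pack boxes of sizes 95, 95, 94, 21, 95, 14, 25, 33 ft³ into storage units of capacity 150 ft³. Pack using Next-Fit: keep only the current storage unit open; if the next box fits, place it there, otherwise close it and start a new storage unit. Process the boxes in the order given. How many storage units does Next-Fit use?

storage unit 1: place 95 ft³, 55 ft³ left
storage unit 2: place 95 ft³, 55 ft³ left
storage unit 3: place 94 ft³, 56 ft³ left
storage unit 3: place 21 ft³, 35 ft³ left
storage unit 4: place 95 ft³, 55 ft³ left
storage unit 4: place 14 ft³, 41 ft³ left
storage unit 4: place 25 ft³, 16 ft³ left
storage unit 5: place 33 ft³, 117 ft³ left

5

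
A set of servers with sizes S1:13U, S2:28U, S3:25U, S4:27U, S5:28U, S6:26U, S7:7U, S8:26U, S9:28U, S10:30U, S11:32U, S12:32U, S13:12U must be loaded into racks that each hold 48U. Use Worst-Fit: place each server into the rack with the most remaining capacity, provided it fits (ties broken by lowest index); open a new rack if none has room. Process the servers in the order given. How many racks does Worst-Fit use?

10

Put S1 (13U) in rack 1; 35U remain.
Put S2 (28U) in rack 1; 7U remain.
Put S3 (25U) in rack 2; 23U remain.
Put S4 (27U) in rack 3; 21U remain.
Put S5 (28U) in rack 4; 20U remain.
Put S6 (26U) in rack 5; 22U remain.
Put S7 (7U) in rack 2; 16U remain.
Put S8 (26U) in rack 6; 22U remain.
Put S9 (28U) in rack 7; 20U remain.
Put S10 (30U) in rack 8; 18U remain.
Put S11 (32U) in rack 9; 16U remain.
Put S12 (32U) in rack 10; 16U remain.
Put S13 (12U) in rack 5; 10U remain.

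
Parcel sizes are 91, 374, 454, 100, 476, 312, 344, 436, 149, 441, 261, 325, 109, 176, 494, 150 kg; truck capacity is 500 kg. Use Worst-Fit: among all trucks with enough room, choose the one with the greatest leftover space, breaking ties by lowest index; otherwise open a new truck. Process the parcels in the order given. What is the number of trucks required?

Put 91 kg in truck 1; 409 kg remain.
Put 374 kg in truck 1; 35 kg remain.
Put 454 kg in truck 2; 46 kg remain.
Put 100 kg in truck 3; 400 kg remain.
Put 476 kg in truck 4; 24 kg remain.
Put 312 kg in truck 3; 88 kg remain.
Put 344 kg in truck 5; 156 kg remain.
Put 436 kg in truck 6; 64 kg remain.
Put 149 kg in truck 5; 7 kg remain.
Put 441 kg in truck 7; 59 kg remain.
Put 261 kg in truck 8; 239 kg remain.
Put 325 kg in truck 9; 175 kg remain.
Put 109 kg in truck 8; 130 kg remain.
Put 176 kg in truck 10; 324 kg remain.
Put 494 kg in truck 11; 6 kg remain.
Put 150 kg in truck 10; 174 kg remain.

11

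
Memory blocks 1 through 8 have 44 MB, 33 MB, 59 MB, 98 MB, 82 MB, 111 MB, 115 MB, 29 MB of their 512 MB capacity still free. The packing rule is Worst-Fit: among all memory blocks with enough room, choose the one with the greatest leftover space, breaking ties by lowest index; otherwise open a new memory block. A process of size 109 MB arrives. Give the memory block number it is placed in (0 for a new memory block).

Memory blocks with room: memory block 6 (111 MB), memory block 7 (115 MB).
Most room is memory block 7 with 115 MB free.

7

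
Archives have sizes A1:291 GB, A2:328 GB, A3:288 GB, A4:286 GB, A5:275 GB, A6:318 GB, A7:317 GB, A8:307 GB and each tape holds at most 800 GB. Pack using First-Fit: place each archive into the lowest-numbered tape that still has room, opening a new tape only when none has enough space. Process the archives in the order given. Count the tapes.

A1 (291 GB) → tape 1 (remaining 509 GB)
A2 (328 GB) → tape 1 (remaining 181 GB)
A3 (288 GB) → tape 2 (remaining 512 GB)
A4 (286 GB) → tape 2 (remaining 226 GB)
A5 (275 GB) → tape 3 (remaining 525 GB)
A6 (318 GB) → tape 3 (remaining 207 GB)
A7 (317 GB) → tape 4 (remaining 483 GB)
A8 (307 GB) → tape 4 (remaining 176 GB)

4 tapes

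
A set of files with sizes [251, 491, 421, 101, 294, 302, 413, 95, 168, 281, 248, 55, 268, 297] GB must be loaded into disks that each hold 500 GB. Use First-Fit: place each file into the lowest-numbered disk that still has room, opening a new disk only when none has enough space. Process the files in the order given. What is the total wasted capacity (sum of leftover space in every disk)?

1315

251 GB → disk 1 (remaining 249 GB)
491 GB → disk 2 (remaining 9 GB)
421 GB → disk 3 (remaining 79 GB)
101 GB → disk 1 (remaining 148 GB)
294 GB → disk 4 (remaining 206 GB)
302 GB → disk 5 (remaining 198 GB)
413 GB → disk 6 (remaining 87 GB)
95 GB → disk 1 (remaining 53 GB)
168 GB → disk 4 (remaining 38 GB)
281 GB → disk 7 (remaining 219 GB)
248 GB → disk 8 (remaining 252 GB)
55 GB → disk 3 (remaining 24 GB)
268 GB → disk 9 (remaining 232 GB)
297 GB → disk 10 (remaining 203 GB)
10 disks × 500 GB = 5000 GB; used 3685 GB; unused 1315 GB.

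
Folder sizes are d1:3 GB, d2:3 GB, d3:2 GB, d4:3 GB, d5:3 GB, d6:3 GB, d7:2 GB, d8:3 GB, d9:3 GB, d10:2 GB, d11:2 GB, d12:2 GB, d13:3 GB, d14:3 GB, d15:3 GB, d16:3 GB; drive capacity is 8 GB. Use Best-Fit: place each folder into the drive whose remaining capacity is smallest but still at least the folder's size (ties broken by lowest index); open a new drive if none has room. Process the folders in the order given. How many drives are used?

d1 (3 GB) → drive 1 (remaining 5 GB)
d2 (3 GB) → drive 1 (remaining 2 GB)
d3 (2 GB) → drive 1 (remaining 0 GB)
d4 (3 GB) → drive 2 (remaining 5 GB)
d5 (3 GB) → drive 2 (remaining 2 GB)
d6 (3 GB) → drive 3 (remaining 5 GB)
d7 (2 GB) → drive 2 (remaining 0 GB)
d8 (3 GB) → drive 3 (remaining 2 GB)
d9 (3 GB) → drive 4 (remaining 5 GB)
d10 (2 GB) → drive 3 (remaining 0 GB)
d11 (2 GB) → drive 4 (remaining 3 GB)
d12 (2 GB) → drive 4 (remaining 1 GB)
d13 (3 GB) → drive 5 (remaining 5 GB)
d14 (3 GB) → drive 5 (remaining 2 GB)
d15 (3 GB) → drive 6 (remaining 5 GB)
d16 (3 GB) → drive 6 (remaining 2 GB)

6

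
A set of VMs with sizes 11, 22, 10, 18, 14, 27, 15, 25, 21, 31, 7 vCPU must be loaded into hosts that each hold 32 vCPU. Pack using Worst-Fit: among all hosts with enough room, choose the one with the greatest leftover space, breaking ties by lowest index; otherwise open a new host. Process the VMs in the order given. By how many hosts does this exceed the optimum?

Worst-Fit: [11,10] [22] [18,14] [27] [15,7] [25] [21] [31] → 8 hosts.
Total size 201 vCPU; any packing needs at least ⌈201/32⌉ = 7 hosts.
An optimal packing achieves that bound: [31] [27] [25,7] [22,10] [21,11] [18,14] [15] → 7 hosts.
Excess: 8 − 7 = 1.

1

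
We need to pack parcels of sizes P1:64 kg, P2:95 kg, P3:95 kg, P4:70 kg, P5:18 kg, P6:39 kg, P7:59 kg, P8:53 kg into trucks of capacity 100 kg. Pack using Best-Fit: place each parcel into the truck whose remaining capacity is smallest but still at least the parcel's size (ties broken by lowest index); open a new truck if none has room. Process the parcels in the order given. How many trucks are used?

6 trucks

truck 1: place P1 (64 kg), 36 kg left
truck 2: place P2 (95 kg), 5 kg left
truck 3: place P3 (95 kg), 5 kg left
truck 4: place P4 (70 kg), 30 kg left
truck 4: place P5 (18 kg), 12 kg left
truck 5: place P6 (39 kg), 61 kg left
truck 5: place P7 (59 kg), 2 kg left
truck 6: place P8 (53 kg), 47 kg left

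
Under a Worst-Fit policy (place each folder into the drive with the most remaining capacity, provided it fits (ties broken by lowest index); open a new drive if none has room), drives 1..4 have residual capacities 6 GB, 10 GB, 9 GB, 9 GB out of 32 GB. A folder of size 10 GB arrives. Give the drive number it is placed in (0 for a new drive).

2

Drives with room: drive 2 (10 GB).
Most room is drive 2 with 10 GB free.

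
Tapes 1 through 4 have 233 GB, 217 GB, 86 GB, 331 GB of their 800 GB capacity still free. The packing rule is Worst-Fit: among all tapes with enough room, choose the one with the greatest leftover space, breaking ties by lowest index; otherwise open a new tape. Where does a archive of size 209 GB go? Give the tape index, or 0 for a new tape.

4

Tapes with room: tape 1 (233 GB), tape 2 (217 GB), tape 4 (331 GB).
Most room is tape 4 with 331 GB free.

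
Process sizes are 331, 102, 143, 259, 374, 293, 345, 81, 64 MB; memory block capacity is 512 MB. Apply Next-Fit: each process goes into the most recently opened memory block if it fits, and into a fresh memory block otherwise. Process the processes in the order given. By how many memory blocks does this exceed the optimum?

Next-Fit: [331,102] [143,259] [374] [293] [345,81,64] → 5 memory blocks.
5 processes exceed 256 MB (half the capacity), and no two of those can share a memory block, so at least 5 memory blocks are needed.
So 5 is already optimal.

0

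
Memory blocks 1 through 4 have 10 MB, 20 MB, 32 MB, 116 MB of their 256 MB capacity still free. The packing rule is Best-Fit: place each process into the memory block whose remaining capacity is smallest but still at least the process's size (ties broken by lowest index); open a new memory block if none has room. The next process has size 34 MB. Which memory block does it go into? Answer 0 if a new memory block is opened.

4

Memory blocks with room: memory block 4 (116 MB).
Tightest fit is memory block 4 with 116 MB free.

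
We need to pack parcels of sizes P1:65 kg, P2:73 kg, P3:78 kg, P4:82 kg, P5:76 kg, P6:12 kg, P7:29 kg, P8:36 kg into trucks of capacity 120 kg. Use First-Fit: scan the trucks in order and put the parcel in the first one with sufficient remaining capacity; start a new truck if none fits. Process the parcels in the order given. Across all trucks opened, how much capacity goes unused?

149

Put P1 (65 kg) in truck 1; 55 kg remain.
Put P2 (73 kg) in truck 2; 47 kg remain.
Put P3 (78 kg) in truck 3; 42 kg remain.
Put P4 (82 kg) in truck 4; 38 kg remain.
Put P5 (76 kg) in truck 5; 44 kg remain.
Put P6 (12 kg) in truck 1; 43 kg remain.
Put P7 (29 kg) in truck 1; 14 kg remain.
Put P8 (36 kg) in truck 2; 11 kg remain.
5 trucks × 120 kg = 600 kg; used 451 kg; unused 149 kg.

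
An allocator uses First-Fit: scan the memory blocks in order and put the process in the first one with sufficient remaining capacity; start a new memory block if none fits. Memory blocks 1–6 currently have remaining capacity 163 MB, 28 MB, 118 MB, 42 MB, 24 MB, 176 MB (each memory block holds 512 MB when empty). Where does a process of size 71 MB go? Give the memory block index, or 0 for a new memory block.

1

Memory blocks with room: memory block 1 (163 MB), memory block 3 (118 MB), memory block 6 (176 MB).
The first with room is memory block 1.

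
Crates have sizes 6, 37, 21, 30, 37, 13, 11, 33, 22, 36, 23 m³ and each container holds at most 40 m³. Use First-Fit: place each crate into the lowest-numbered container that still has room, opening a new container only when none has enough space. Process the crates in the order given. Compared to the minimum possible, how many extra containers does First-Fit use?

First-Fit: [6,21,13] [37] [30] [37] [11,22] [33] [36] [23] → 8 containers.
8 crates exceed 20 m³ (half the capacity), and no two of those can share a container, so at least 8 containers are needed.
So 8 is already optimal.

0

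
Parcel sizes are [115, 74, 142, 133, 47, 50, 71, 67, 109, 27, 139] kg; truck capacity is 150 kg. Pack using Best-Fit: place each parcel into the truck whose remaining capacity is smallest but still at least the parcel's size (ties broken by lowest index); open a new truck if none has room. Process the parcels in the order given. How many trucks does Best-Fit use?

Put 115 kg in truck 1; 35 kg remain.
Put 74 kg in truck 2; 76 kg remain.
Put 142 kg in truck 3; 8 kg remain.
Put 133 kg in truck 4; 17 kg remain.
Put 47 kg in truck 2; 29 kg remain.
Put 50 kg in truck 5; 100 kg remain.
Put 71 kg in truck 5; 29 kg remain.
Put 67 kg in truck 6; 83 kg remain.
Put 109 kg in truck 7; 41 kg remain.
Put 27 kg in truck 2; 2 kg remain.
Put 139 kg in truck 8; 11 kg remain.

8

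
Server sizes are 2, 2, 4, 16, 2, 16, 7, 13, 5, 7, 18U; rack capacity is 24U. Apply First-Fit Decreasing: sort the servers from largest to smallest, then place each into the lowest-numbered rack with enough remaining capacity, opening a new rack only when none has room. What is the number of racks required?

4 racks

Sorted descending: 18, 16, 16, 13, 7, 7, 5, 4, 2, 2, 2.
18U → rack 1 (remaining 6U)
16U → rack 2 (remaining 8U)
16U → rack 3 (remaining 8U)
13U → rack 4 (remaining 11U)
7U → rack 2 (remaining 1U)
7U → rack 3 (remaining 1U)
5U → rack 1 (remaining 1U)
4U → rack 4 (remaining 7U)
2U → rack 4 (remaining 5U)
2U → rack 4 (remaining 3U)
2U → rack 4 (remaining 1U)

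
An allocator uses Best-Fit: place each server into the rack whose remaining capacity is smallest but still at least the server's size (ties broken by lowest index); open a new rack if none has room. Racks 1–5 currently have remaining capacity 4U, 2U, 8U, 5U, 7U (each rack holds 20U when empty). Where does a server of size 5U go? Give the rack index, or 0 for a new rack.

Racks with room: rack 3 (8U), rack 4 (5U), rack 5 (7U).
Tightest fit is rack 4 with 5U free.

4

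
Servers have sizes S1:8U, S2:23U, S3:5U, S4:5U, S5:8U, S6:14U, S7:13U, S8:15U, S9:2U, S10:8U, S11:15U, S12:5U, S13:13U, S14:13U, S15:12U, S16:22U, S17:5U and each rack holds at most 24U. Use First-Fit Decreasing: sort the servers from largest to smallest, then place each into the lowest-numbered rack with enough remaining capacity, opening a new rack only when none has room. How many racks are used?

Sorted descending: 23, 22, 15, 15, 14, 13, 13, 13, 12, 8, 8, 8, 5, 5, 5, 5, 2.
rack 1: place 23U, 1U left
rack 2: place 22U, 2U left
rack 3: place 15U, 9U left
rack 4: place 15U, 9U left
rack 5: place 14U, 10U left
rack 6: place 13U, 11U left
rack 7: place 13U, 11U left
rack 8: place 13U, 11U left
rack 9: place 12U, 12U left
rack 3: place 8U, 1U left
rack 4: place 8U, 1U left
rack 5: place 8U, 2U left
rack 6: place 5U, 6U left
rack 6: place 5U, 1U left
rack 7: place 5U, 6U left
rack 7: place 5U, 1U left
rack 2: place 2U, 0U left

9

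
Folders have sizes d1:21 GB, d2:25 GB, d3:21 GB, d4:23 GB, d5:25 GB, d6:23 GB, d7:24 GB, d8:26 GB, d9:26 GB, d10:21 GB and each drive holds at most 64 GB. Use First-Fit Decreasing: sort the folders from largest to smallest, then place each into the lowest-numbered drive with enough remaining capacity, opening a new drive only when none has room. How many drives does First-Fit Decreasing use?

5

Sorted descending: 26, 26, 25, 25, 24, 23, 23, 21, 21, 21.
26 GB → drive 1 (remaining 38 GB)
26 GB → drive 1 (remaining 12 GB)
25 GB → drive 2 (remaining 39 GB)
25 GB → drive 2 (remaining 14 GB)
24 GB → drive 3 (remaining 40 GB)
23 GB → drive 3 (remaining 17 GB)
23 GB → drive 4 (remaining 41 GB)
21 GB → drive 4 (remaining 20 GB)
21 GB → drive 5 (remaining 43 GB)
21 GB → drive 5 (remaining 22 GB)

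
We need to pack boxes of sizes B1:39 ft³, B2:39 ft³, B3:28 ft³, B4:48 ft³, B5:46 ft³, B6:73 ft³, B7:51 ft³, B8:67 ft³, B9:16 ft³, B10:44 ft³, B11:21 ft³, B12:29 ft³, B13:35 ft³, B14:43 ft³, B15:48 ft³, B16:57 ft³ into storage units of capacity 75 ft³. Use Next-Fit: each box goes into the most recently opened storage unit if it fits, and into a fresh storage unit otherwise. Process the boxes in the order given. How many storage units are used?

Put B1 (39 ft³) in storage unit 1; 36 ft³ remain.
Put B2 (39 ft³) in storage unit 2; 36 ft³ remain.
Put B3 (28 ft³) in storage unit 2; 8 ft³ remain.
Put B4 (48 ft³) in storage unit 3; 27 ft³ remain.
Put B5 (46 ft³) in storage unit 4; 29 ft³ remain.
Put B6 (73 ft³) in storage unit 5; 2 ft³ remain.
Put B7 (51 ft³) in storage unit 6; 24 ft³ remain.
Put B8 (67 ft³) in storage unit 7; 8 ft³ remain.
Put B9 (16 ft³) in storage unit 8; 59 ft³ remain.
Put B10 (44 ft³) in storage unit 8; 15 ft³ remain.
Put B11 (21 ft³) in storage unit 9; 54 ft³ remain.
Put B12 (29 ft³) in storage unit 9; 25 ft³ remain.
Put B13 (35 ft³) in storage unit 10; 40 ft³ remain.
Put B14 (43 ft³) in storage unit 11; 32 ft³ remain.
Put B15 (48 ft³) in storage unit 12; 27 ft³ remain.
Put B16 (57 ft³) in storage unit 13; 18 ft³ remain.
Final storage units: [39] [39,28] [48] [46] [73] [51] [67] [16,44] [21,29] [35] [43] [48] [57].

13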